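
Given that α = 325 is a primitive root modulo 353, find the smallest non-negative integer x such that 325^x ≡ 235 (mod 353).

61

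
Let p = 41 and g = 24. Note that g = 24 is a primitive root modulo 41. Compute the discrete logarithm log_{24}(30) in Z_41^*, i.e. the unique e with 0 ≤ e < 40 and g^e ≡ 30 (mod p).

11

Successive powers of 24 modulo 41:
  24^0=1  24^1=24  24^2=2  24^3=7  24^4=4  24^5=14
  24^6=8  24^7=28  24^8=16  24^9=15  24^10=32  24^11=30
So 24^11 ≡ 30 (mod 41), giving e = 11.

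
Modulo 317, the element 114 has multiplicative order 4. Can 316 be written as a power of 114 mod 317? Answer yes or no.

316 ∈ ⟨114⟩ iff 316^4 ≡ 1 (mod 317), since |⟨114⟩| = 4.
316^4 mod 317 = 1.
Since 1 = 1, 316 lies in the subgroup.

yes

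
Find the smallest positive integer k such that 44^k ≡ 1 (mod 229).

19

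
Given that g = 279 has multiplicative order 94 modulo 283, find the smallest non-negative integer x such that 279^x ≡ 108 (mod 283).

5

Baby-step giant-step with m = ceil(sqrt(94)) = 10.
Baby table (279^j mod 283 for j=0..9):
  0:1  1:279  2:16  3:219  4:256  5:108  6:134  7:30
  8:163  9:197
Giant step factor: 279^(-10) ≡ 116 (mod 283).
Scan 108·116^i mod 283 for i = 0, 1, …:
  i=0: 108
Match at i=0, j=5: x = 0·10 + 5 = 5.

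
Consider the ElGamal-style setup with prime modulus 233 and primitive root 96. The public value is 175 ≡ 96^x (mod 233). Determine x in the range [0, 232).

96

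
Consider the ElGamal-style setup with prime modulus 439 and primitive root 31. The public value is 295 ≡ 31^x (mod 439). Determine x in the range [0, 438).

411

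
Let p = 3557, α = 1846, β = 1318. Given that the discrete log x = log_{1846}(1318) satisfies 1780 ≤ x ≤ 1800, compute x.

1787

Compute 1846^1780 mod 3557 = 3447, then multiply by 1846 repeatedly:
  1846^1780=3447  1846^1781=3246  1846^1782=2128  1846^1783=1360  1846^1784=2875
  1846^1785=206  1846^1786=3234  1846^1787=1318
Found 1318 at exponent 1787.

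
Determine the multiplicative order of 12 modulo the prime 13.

The order of 12 must divide p − 1 = 12 = 2^2 · 3.
Divisors: 1, 2, 3, 4, 6, 12.
Check each in increasing order: 12^1 ≡ 12;  12^2 ≡ 1.
Smallest exponent giving 1 is 2.

2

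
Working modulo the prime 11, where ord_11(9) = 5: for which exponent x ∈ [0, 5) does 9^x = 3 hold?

3

Successive powers of 9 modulo 11:
  9^0=1  9^1=9  9^2=4  9^3=3
So 9^3 ≡ 3 (mod 11), giving x = 3.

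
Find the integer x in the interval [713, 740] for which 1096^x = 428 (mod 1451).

738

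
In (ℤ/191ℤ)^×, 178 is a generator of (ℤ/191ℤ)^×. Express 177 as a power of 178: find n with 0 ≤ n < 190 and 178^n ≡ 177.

130

Baby-step giant-step with m = ceil(sqrt(190)) = 14.
Baby table (178^j mod 191 for j=0..13):
  0:1  1:178  2:169  3:95  4:102  5:11  6:48  7:140
  8:90  9:167  10:121  11:146  12:12  13:35
Giant step factor: 178^(-14) ≡ 34 (mod 191).
Scan 177·34^i mod 191 for i = 0, 1, …:
  i=0: 177   i=1: 97   i=2: 51   i=3: 15
  i=4: 128   i=5: 150   i=6: 134   i=7: 163
  i=8: 3   i=9: 102
Match at i=9, j=4: n = 9·14 + 4 = 130.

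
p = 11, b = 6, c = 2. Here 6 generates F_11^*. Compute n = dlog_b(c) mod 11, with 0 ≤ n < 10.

9

Successive powers of 6 modulo 11:
  6^0=1  6^1=6  6^2=3  6^3=7  6^4=9  6^5=10
  6^6=5  6^7=8  6^8=4  6^9=2
So 6^9 ≡ 2 (mod 11), giving n = 9.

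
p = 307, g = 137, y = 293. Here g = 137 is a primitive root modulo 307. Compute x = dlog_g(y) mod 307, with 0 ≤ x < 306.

Baby-step giant-step with m = ceil(sqrt(306)) = 18.
Baby table (137^j mod 307 for j=0..17):
  0:1  1:137  2:42  3:228  4:229  5:59  6:101  7:22
  8:251  9:3  10:104  11:126  12:70  13:73  14:177  15:303
  16:66  17:139
Giant step factor: 137^(-18) ≡ 273 (mod 307).
Scan 293·273^i mod 307 for i = 0, 1, …:
  i=0: 293   i=1: 169   i=2: 87   i=3: 112
  i=4: 183   i=5: 225   i=6: 25   i=7: 71
  i=8: 42
Match at i=8, j=2: x = 8·18 + 2 = 146.

146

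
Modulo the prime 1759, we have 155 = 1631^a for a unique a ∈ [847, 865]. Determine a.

Compute 1631^847 mod 1759 = 281, then multiply by 1631 repeatedly:
  1631^847=281  1631^848=971  1631^849=601  1631^850=468  1631^851=1661
  1631^852=231  1631^853=335  1631^854=1095  1631^855=560  1631^856=439
  1631^857=96  1631^858=25  1631^859=318  1631^860=1512  1631^861=1713
  1631^862=611  1631^863=947  1631^864=155
Found 155 at exponent 864.

864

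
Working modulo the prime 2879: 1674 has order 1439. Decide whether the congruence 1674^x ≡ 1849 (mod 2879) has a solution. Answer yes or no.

yes

1849 ∈ ⟨1674⟩ iff 1849^1439 ≡ 1 (mod 2879), since |⟨1674⟩| = 1439.
1849^1439 mod 2879 = 1.
Since 1 = 1, 1849 lies in the subgroup.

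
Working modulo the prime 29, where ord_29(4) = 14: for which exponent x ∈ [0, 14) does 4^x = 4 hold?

1

Successive powers of 4 modulo 29:
  4^0=1  4^1=4
So 4^1 ≡ 4 (mod 29), giving x = 1.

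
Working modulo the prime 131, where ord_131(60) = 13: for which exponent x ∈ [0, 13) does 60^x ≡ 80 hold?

8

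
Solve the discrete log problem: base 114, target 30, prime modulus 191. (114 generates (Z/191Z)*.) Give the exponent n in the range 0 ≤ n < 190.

Baby-step giant-step with m = ceil(sqrt(190)) = 14.
Baby table (114^j mod 191 for j=0..13):
  0:1  1:114  2:8  3:148  4:64  5:38  6:130  7:113
  8:85  9:140  10:107  11:165  12:92  13:174
Giant step factor: 114^(-14) ≡ 75 (mod 191).
Scan 30·75^i mod 191 for i = 0, 1, …:
  i=0: 30   i=1: 149   i=2: 97   i=3: 17
  i=4: 129   i=5: 125   i=6: 16   i=7: 54
  i=8: 39   i=9: 60   i=10: 107
Match at i=10, j=10: n = 10·14 + 10 = 150.

150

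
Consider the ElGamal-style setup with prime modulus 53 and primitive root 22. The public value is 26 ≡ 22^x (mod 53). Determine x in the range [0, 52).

Successive powers of 22 modulo 53:
  22^0=1  22^1=22  22^2=7  22^3=48  22^4=49  22^5=18
  22^6=25  22^7=20  22^8=16  22^9=34  22^10=6  22^11=26
So 22^11 ≡ 26 (mod 53), giving x = 11.

11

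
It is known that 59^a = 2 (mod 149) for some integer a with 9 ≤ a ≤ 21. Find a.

13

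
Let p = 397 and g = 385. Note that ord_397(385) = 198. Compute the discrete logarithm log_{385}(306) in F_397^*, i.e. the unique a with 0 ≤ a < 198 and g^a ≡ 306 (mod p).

Baby-step giant-step with m = ceil(sqrt(198)) = 15.
Baby table (385^j mod 397 for j=0..14):
  0:1  1:385  2:144  3:257  4:92  5:87  6:147  7:221
  8:127  9:64  10:26  11:85  12:171  13:330  14:10
Giant step factor: 385^(-15) ≡ 43 (mod 397).
Scan 306·43^i mod 397 for i = 0, 1, …:
  i=0: 306   i=1: 57   i=2: 69   i=3: 188
  i=4: 144
Match at i=4, j=2: a = 4·15 + 2 = 62.

62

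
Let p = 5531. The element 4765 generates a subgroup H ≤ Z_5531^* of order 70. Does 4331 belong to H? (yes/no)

yes

4331 ∈ ⟨4765⟩ iff 4331^70 ≡ 1 (mod 5531), since |⟨4765⟩| = 70.
4331^70 mod 5531 = 1.
Since 1 = 1, 4331 lies in the subgroup.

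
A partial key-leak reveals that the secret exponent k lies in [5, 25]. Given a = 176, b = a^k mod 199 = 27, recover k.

Compute 176^5 mod 199 = 113, then multiply by 176 repeatedly:
  176^5=113  176^6=187  176^7=77  176^8=20  176^9=137
  176^10=33  176^11=37  176^12=144  176^13=71  176^14=158
  176^15=147  176^16=2  176^17=153  176^18=63  176^19=143
  176^20=94  176^21=27
Found 27 at exponent 21.

21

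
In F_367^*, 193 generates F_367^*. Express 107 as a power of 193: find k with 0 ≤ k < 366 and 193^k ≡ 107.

Baby-step giant-step with m = ceil(sqrt(366)) = 20.
Baby table (193^j mod 367 for j=0..19):
  0:1  1:193  2:182  3:261  4:94  5:159  6:226  7:312
  8:28  9:266  10:325  11:335  12:63  13:48  14:89  15:295
  16:50  17:108  18:292  19:205
Giant step factor: 193^(-20) ≡ 31 (mod 367).
Scan 107·31^i mod 367 for i = 0, 1, …:
  i=0: 107   i=1: 14   i=2: 67   i=3: 242
  i=4: 162   i=5: 251   i=6: 74   i=7: 92
  i=8: 283   i=9: 332     …   i=13: 290
  i=14: 182
Match at i=14, j=2: k = 14·20 + 2 = 282.

282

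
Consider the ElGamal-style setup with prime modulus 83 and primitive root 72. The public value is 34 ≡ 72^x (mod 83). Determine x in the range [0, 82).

69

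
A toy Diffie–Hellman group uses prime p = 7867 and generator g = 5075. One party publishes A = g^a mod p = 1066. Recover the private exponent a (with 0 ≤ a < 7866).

5876

Baby-step giant-step with m = ceil(sqrt(7866)) = 89.
Baby table (5075^j mod 7867 for j=0..88):
  0:1  1:5075  2:6934  3:959  4:5119  5:2091  6:7109  7:113
  8:7051  9:4709  10:6096  11:4156  12:273  13:883  14:4902  15:2196
  16:5028  17:4419  18:5475  19:7248  20:5375  21:3236  22:4271  23:1740
  24:3726  25:5049  26:856  27:1616  28:3786  29:2736  30:7812  31:4087
  32:4113  33:2324  34:1667  35:3000  36:2355  37:1652  38:5545  39:616
  40:3001  41:7430  42:719  43:6504  44:5735  45:5092  46:6672  47:832
  48:5688  49:2577  50:3321  51:2961  52:1105  53:6571  54:7479  55:5517
  56:122  57:5524  58:4179  59:6860  60:3025  61:3358  62:1928  63:5919
  64:2719  65:207  66:4214  67:3544  68:1838  69:5455  70:152  71:434
  72:7657  73:4162  74:7122  75:3152  76:2789  77:1442  78:1840  79:7738
  80:6153  81:2352  82:2161  83:477  84:5606  85:3378  86:1157  87:2993
  88:6165
Giant step factor: 5075^(-89) ≡ 6199 (mod 7867).
Scan 1066·6199^i mod 7867 for i = 0, 1, …:
  i=0: 1066   i=1: 7721   i=2: 7518   i=3: 7841
  i=4: 4033   i=5: 7108   i=6: 7292   i=7: 7193
  i=8: 7118   i=9: 6346     …   i=65: 4118
  i=66: 6934
Match at i=66, j=2: a = 66·89 + 2 = 5876.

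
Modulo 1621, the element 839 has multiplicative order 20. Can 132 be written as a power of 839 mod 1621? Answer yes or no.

yes

132 ∈ ⟨839⟩ iff 132^20 ≡ 1 (mod 1621), since |⟨839⟩| = 20.
132^20 mod 1621 = 1.
Since 1 = 1, 132 lies in the subgroup.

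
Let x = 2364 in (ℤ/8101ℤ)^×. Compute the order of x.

4050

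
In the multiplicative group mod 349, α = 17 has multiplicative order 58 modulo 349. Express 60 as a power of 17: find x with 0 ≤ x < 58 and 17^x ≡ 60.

Baby-step giant-step with m = ceil(sqrt(58)) = 8.
Baby table (17^j mod 349 for j=0..7):
  0:1  1:17  2:289  3:27  4:110  5:125  6:31  7:178
Giant step factor: 17^(-8) ≡ 88 (mod 349).
Scan 60·88^i mod 349 for i = 0, 1, …:
  i=0: 60   i=1: 45   i=2: 121   i=3: 178
Match at i=3, j=7: x = 3·8 + 7 = 31.

31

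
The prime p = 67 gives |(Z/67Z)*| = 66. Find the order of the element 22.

11

The order of 22 must divide p − 1 = 66 = 2 · 3 · 11.
Divisors: 1, 2, 3, 6, 11, 22, 33, 66.
Check each in increasing order: 22^1 ≡ 22;  22^2 ≡ 15;  22^3 ≡ 62;  22^6 ≡ 25;  22^11 ≡ 1.
Smallest exponent giving 1 is 11.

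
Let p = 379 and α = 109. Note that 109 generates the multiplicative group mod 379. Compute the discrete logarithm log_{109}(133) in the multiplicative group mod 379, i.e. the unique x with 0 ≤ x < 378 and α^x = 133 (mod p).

Baby-step giant-step with m = ceil(sqrt(378)) = 20.
Baby table (109^j mod 379 for j=0..19):
  0:1  1:109  2:132  3:365  4:369  5:47  6:196  7:140
  8:100  9:288  10:314  11:116  12:137  13:152  14:271  15:356
  16:146  17:375  18:322  19:230
Giant step factor: 109^(-20) ≡ 88 (mod 379).
Scan 133·88^i mod 379 for i = 0, 1, …:
  i=0: 133   i=1: 334   i=2: 209   i=3: 200
  i=4: 166   i=5: 206   i=6: 315   i=7: 53
  i=8: 116
Match at i=8, j=11: x = 8·20 + 11 = 171.

171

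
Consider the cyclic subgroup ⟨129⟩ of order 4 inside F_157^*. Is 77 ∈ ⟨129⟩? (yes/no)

no

⟨129⟩ has order 4; its elements mod 157 are {1, 28, 129, 156}.
77 is not in this set.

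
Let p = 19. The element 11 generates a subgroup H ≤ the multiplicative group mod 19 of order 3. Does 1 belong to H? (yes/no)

yes

1 ∈ ⟨11⟩ iff 1^3 ≡ 1 (mod 19), since |⟨11⟩| = 3.
1^3 mod 19 = 1.
Since 1 = 1, 1 lies in the subgroup.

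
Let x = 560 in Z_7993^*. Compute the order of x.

The order of 560 must divide p − 1 = 7992 = 2^3 · 3^3 · 37.
Divisors: 1, 2, 3, 4, 6, 8, 9, 12, 18, 24, 27, 36, 37, 54, 72, 74, 108, 111, 148, 216, 222, 296, 333, 444, 666, 888, 999, 1332, 1998, 2664, 3996, 7992.
Check each in increasing order: 560^1 ≡ 560;  560^2 ≡ 1873;  560^3 ≡ 1797;  560^4 ≡ 7195;  560^6 ≡ 37;  560^8 ≡ 5357;  560^9 ≡ 2545;  560^12 ≡ 1369;  560^18 ≡ 2695;  560^24 ≡ 3799;  560^27 ≡ 781;  560^36 ≡ 5381;  560^37 ≡ 7992;  560^54 ≡ 2493;  560^72 ≡ 4515;  560^74 ≡ 1.
Smallest exponent giving 1 is 74.

74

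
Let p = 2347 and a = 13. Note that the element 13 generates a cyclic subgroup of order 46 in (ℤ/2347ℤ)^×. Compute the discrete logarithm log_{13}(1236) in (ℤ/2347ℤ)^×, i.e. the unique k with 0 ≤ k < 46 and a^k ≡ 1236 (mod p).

44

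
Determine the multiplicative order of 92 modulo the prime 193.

The order of 92 must divide p − 1 = 192 = 2^6 · 3.
Divisors: 1, 2, 3, 4, 6, 8, 12, 16, 24, 32, 48, 64, 96, 192.
Check each in increasing order: 92^1 ≡ 92;  92^2 ≡ 165;  92^3 ≡ 126;  92^4 ≡ 12;  92^6 ≡ 50;  92^8 ≡ 144;  92^12 ≡ 184;  92^16 ≡ 85;  92^24 ≡ 81;  92^32 ≡ 84;  92^48 ≡ 192;  92^64 ≡ 108;  92^96 ≡ 1.
Smallest exponent giving 1 is 96.

96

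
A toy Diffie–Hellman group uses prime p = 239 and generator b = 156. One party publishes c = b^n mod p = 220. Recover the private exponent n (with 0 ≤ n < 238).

198

Baby-step giant-step with m = ceil(sqrt(238)) = 16.
Baby table (156^j mod 239 for j=0..15):
  0:1  1:156  2:197  3:140  4:91  5:95  6:2  7:73
  8:155  9:41  10:182  11:190  12:4  13:146  14:71  15:82
Giant step factor: 156^(-16) ≡ 174 (mod 239).
Scan 220·174^i mod 239 for i = 0, 1, …:
  i=0: 220   i=1: 40   i=2: 29   i=3: 27
  i=4: 157   i=5: 72   i=6: 100   i=7: 192
  i=8: 187   i=9: 34   i=10: 180   i=11: 11
  i=12: 2
Match at i=12, j=6: n = 12·16 + 6 = 198.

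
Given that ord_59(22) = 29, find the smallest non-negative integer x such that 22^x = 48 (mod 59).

11

Successive powers of 22 modulo 59:
  22^0=1  22^1=22  22^2=12  22^3=28  22^4=26  22^5=41
  22^6=17  22^7=20  22^8=27  22^9=4  22^10=29  22^11=48
So 22^11 ≡ 48 (mod 59), giving x = 11.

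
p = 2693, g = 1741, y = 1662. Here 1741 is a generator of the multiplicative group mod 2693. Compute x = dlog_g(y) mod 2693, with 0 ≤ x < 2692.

2621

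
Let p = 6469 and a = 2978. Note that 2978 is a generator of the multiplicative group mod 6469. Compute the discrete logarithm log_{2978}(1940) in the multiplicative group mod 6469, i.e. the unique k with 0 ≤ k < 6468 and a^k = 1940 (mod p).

Baby-step giant-step with m = ceil(sqrt(6468)) = 81.
Baby table (2978^j mod 6469 for j=0..80):
  0:1  1:2978  2:5954  3:5952  4:6465  5:1026  6:2060  7:2068
  8:16  9:2365  10:4698  11:4666  12:6405  13:3478  14:615  15:743
  16:256  17:5495  18:4009  19:3497  20:5445  21:3896  22:3371  23:5419
  24:4096  25:3823  26:5923  27:4200  28:3023  29:4115  30:2184  31:2607
  32:846  33:2947  34:4202  35:2510  36:3085  37:1150  38:2599  39:2898
  40:598  41:1869  42:2542  43:1346  44:4077  45:5462  46:2770  47:1085
  48:3099  49:4028  50:1858  51:2129  52:542  53:3295  54:5506  55:4422
  56:4301  57:6227  58:3852  59:1719  60:2203  61:968  62:3999  63:6062
  64:4126  65:2597  66:3411  67:1628  68:2903  69:2550  70:5763  71:6426
  72:1326  73:2738  74:2824  75:172  76:1165  77:1986  78:1642  79:5781
  80:1809
Giant step factor: 2978^(-81) ≡ 2649 (mod 6469).
Scan 1940·2649^i mod 6469 for i = 0, 1, …:
  i=0: 1940   i=1: 2674   i=2: 6340   i=3: 1136
  i=4: 1179   i=5: 5113   i=6: 4720   i=7: 5172
  i=8: 5755   i=9: 4031     …   i=17: 3805
  i=18: 743
Match at i=18, j=15: k = 18·81 + 15 = 1473.

1473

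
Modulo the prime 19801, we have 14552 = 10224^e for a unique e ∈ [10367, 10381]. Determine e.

Compute 10224^10367 mod 19801 = 1705, then multiply by 10224 repeatedly:
  10224^10367=1705  10224^10368=7040  10224^10369=325  10224^10370=16033  10224^10371=8714
  10224^10372=7237  10224^10373=14552
Found 14552 at exponent 10373.

10373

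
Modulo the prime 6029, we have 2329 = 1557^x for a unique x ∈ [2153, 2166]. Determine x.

2161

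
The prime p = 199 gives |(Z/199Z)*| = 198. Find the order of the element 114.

11

The order of 114 must divide p − 1 = 198 = 2 · 3^2 · 11.
Divisors: 1, 2, 3, 6, 9, 11, 18, 22, 33, 66, 99, 198.
Check each in increasing order: 114^1 ≡ 114;  114^2 ≡ 61;  114^3 ≡ 188;  114^6 ≡ 121;  114^9 ≡ 62;  114^11 ≡ 1.
Smallest exponent giving 1 is 11.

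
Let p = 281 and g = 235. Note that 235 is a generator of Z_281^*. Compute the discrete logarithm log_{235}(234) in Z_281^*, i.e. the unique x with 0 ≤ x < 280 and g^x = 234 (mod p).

195

Baby-step giant-step with m = ceil(sqrt(280)) = 17.
Baby table (235^j mod 281 for j=0..16):
  0:1  1:235  2:149  3:171  4:2  5:189  6:17  7:61
  8:4  9:97  10:34  11:122  12:8  13:194  14:68  15:244
  16:16
Giant step factor: 235^(-17) ≡ 260 (mod 281).
Scan 234·260^i mod 281 for i = 0, 1, …:
  i=0: 234   i=1: 144   i=2: 67   i=3: 279
  i=4: 42   i=5: 242   i=6: 257   i=7: 223
  i=8: 94   i=9: 274   i=10: 147   i=11: 4
Match at i=11, j=8: x = 11·17 + 8 = 195.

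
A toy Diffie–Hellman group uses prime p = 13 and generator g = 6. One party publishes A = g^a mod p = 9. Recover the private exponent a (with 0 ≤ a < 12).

Successive powers of 6 modulo 13:
  6^0=1  6^1=6  6^2=10  6^3=8  6^4=9
So 6^4 ≡ 9 (mod 13), giving a = 4.

4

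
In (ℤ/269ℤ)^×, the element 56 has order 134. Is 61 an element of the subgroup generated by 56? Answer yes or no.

yes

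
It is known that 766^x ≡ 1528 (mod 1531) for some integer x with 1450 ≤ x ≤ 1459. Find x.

1458

Compute 766^1450 mod 1531 = 763, then multiply by 766 repeatedly:
  766^1450=763  766^1451=1147  766^1452=1339  766^1453=1435  766^1454=1483
  766^1455=1507  766^1456=1519  766^1457=1525  766^1458=1528
Found 1528 at exponent 1458.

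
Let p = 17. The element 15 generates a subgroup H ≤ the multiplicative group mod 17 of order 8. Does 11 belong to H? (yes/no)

⟨15⟩ has order 8; its elements mod 17 are {1, 2, 4, 8, 9, 13, 15, 16}.
11 is not in this set.

no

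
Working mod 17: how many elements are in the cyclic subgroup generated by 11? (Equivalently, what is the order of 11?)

The order of 11 must divide p − 1 = 16 = 2^4.
Divisors: 1, 2, 4, 8, 16.
Check each in increasing order: 11^1 ≡ 11;  11^2 ≡ 2;  11^4 ≡ 4;  11^8 ≡ 16;  11^16 ≡ 1.
Smallest exponent giving 1 is 16.

16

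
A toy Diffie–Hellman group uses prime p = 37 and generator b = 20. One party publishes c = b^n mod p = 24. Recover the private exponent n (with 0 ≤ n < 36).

17

Successive powers of 20 modulo 37:
  20^0=1  20^1=20  20^2=30  20^3=8  20^4=12  20^5=18
  20^6=27  20^7=22  20^8=33  20^9=31  20^10=28  20^11=5
  20^12=26  20^13=2  20^14=3  20^15=23  20^16=16  20^17=24
So 20^17 ≡ 24 (mod 37), giving n = 17.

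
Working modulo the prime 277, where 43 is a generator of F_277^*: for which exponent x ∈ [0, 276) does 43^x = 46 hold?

157

Baby-step giant-step with m = ceil(sqrt(276)) = 17.
Baby table (43^j mod 277 for j=0..16):
  0:1  1:43  2:187  3:8  4:67  5:111  6:64  7:259
  8:57  9:235  10:133  11:179  12:218  13:233  14:47  15:82
  16:202
Giant step factor: 43^(-17) ≡ 14 (mod 277).
Scan 46·14^i mod 277 for i = 0, 1, …:
  i=0: 46   i=1: 90   i=2: 152   i=3: 189
  i=4: 153   i=5: 203   i=6: 72   i=7: 177
  i=8: 262   i=9: 67
Match at i=9, j=4: x = 9·17 + 4 = 157.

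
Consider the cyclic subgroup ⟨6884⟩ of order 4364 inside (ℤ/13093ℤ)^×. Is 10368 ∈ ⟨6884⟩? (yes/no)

no

10368 ∈ ⟨6884⟩ iff 10368^4364 ≡ 1 (mod 13093), since |⟨6884⟩| = 4364.
10368^4364 mod 13093 = 11803.
Since 11803 ≠ 1, 10368 does not lie in the subgroup.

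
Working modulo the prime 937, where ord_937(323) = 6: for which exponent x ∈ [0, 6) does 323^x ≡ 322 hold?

2

Successive powers of 323 modulo 937:
  323^0=1  323^1=323  323^2=322
So 323^2 ≡ 322 (mod 937), giving x = 2.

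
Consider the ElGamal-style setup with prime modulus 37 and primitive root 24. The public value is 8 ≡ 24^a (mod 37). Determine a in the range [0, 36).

Successive powers of 24 modulo 37:
  24^0=1  24^1=24  24^2=21  24^3=23  24^4=34  24^5=2
  24^6=11  24^7=5  24^8=9  24^9=31  24^10=4  24^11=22
  24^12=10  24^13=18  24^14=25  24^15=8
So 24^15 ≡ 8 (mod 37), giving a = 15.

15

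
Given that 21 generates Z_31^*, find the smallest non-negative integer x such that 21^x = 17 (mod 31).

Successive powers of 21 modulo 31:
  21^0=1  21^1=21  21^2=7  21^3=23  21^4=18  21^5=6
  21^6=2  21^7=11  21^8=14  21^9=15  21^10=5  21^11=12
  21^12=4  21^13=22  21^14=28  21^15=30  21^16=10  21^17=24
  21^18=8  21^19=13  21^20=25  21^21=29  21^22=20  21^23=17
So 21^23 ≡ 17 (mod 31), giving x = 23.

23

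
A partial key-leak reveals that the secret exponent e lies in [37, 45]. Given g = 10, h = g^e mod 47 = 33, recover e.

Compute 10^37 mod 47 = 43, then multiply by 10 repeatedly:
  10^37=43  10^38=7  10^39=23  10^40=42  10^41=44
  10^42=17  10^43=29  10^44=8  10^45=33
Found 33 at exponent 45.

45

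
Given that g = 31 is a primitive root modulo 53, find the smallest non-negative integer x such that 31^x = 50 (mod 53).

Baby-step giant-step with m = ceil(sqrt(52)) = 8.
Baby table (31^j mod 53 for j=0..7):
  0:1  1:31  2:7  3:5  4:49  5:35  6:25  7:33
Giant step factor: 31^(-8) ≡ 10 (mod 53).
Scan 50·10^i mod 53 for i = 0, 1, …:
  i=0: 50   i=1: 23   i=2: 18   i=3: 21
  i=4: 51   i=5: 33
Match at i=5, j=7: x = 5·8 + 7 = 47.

47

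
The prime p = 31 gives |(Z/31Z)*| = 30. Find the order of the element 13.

The order of 13 must divide p − 1 = 30 = 2 · 3 · 5.
Divisors: 1, 2, 3, 5, 6, 10, 15, 30.
Check each in increasing order: 13^1 ≡ 13;  13^2 ≡ 14;  13^3 ≡ 27;  13^5 ≡ 6;  13^6 ≡ 16;  13^10 ≡ 5;  13^15 ≡ 30;  13^30 ≡ 1.
Smallest exponent giving 1 is 30.

30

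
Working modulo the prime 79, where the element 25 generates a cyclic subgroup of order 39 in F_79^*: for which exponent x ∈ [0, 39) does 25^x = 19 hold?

38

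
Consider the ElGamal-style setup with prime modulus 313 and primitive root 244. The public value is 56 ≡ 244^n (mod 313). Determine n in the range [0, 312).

Baby-step giant-step with m = ceil(sqrt(312)) = 18.
Baby table (244^j mod 313 for j=0..17):
  0:1  1:244  2:66  3:141  4:287  5:229  6:162  7:90
  8:50  9:306  10:170  11:164  12:265  13:182  14:275  15:118
  16:309  17:276
Giant step factor: 244^(-18) ≡ 115 (mod 313).
Scan 56·115^i mod 313 for i = 0, 1, …:
  i=0: 56   i=1: 180   i=2: 42   i=3: 135
  i=4: 188   i=5: 23   i=6: 141
Match at i=6, j=3: n = 6·18 + 3 = 111.

111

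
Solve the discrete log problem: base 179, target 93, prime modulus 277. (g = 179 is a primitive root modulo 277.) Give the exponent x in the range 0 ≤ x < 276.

119

Baby-step giant-step with m = ceil(sqrt(276)) = 17.
Baby table (179^j mod 277 for j=0..16):
  0:1  1:179  2:186  3:54  4:248  5:72  6:146  7:96
  8:10  9:128  10:198  11:263  12:264  13:166  14:75  15:129
  16:100
Giant step factor: 179^(-17) ≡ 153 (mod 277).
Scan 93·153^i mod 277 for i = 0, 1, …:
  i=0: 93   i=1: 102   i=2: 94   i=3: 255
  i=4: 235   i=5: 222   i=6: 172   i=7: 1
Match at i=7, j=0: x = 7·17 + 0 = 119.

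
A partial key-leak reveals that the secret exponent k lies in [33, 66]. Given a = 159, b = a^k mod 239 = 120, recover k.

62

Compute 159^33 mod 239 = 114, then multiply by 159 repeatedly:
  159^33=114  159^34=201  159^35=172  159^36=102  159^37=205
  159^38=91  159^39=129  159^40=196  159^41=94  159^42=128
  159^43=37  159^44=147  159^45=190  159^46=96  159^47=207
  159^48=170  159^49=23  159^50=72  159^51=215  159^52=8
  159^53=77  159^54=54  159^55=221  159^56=6  159^57=237
  159^58=160  159^59=106  159^60=124  159^61=118  159^62=120
Found 120 at exponent 62.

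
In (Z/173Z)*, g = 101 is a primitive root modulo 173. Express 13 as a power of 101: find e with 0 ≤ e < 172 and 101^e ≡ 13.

Baby-step giant-step with m = ceil(sqrt(172)) = 14.
Baby table (101^j mod 173 for j=0..13):
  0:1  1:101  2:167  3:86  4:36  5:3  6:130  7:155
  8:85  9:108  10:9  11:44  12:119  13:82
Giant step factor: 101^(-14) ≡ 55 (mod 173).
Scan 13·55^i mod 173 for i = 0, 1, …:
  i=0: 13   i=1: 23   i=2: 54   i=3: 29
  i=4: 38   i=5: 14   i=6: 78   i=7: 138
  i=8: 151   i=9: 1
Match at i=9, j=0: e = 9·14 + 0 = 126.

126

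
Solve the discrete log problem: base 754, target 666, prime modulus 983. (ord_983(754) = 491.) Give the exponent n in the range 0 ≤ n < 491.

Baby-step giant-step with m = ceil(sqrt(491)) = 23.
Baby table (754^j mod 983 for j=0..22):
  0:1  1:754  2:342  3:322  4:970  5:28  6:469  7:729
  8:169  9:619  10:784  11:353  12:752  13:800  14:621  15:326
  16:54  17:413  18:774  19:677  20:281  21:529  22:751
Giant step factor: 754^(-23) ≡ 577 (mod 983).
Scan 666·577^i mod 983 for i = 0, 1, …:
  i=0: 666   i=1: 912   i=2: 319   i=3: 242
  i=4: 48   i=5: 172   i=6: 944   i=7: 106
  i=8: 216   i=9: 774
Match at i=9, j=18: n = 9·23 + 18 = 225.

225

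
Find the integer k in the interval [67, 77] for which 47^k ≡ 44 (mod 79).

Compute 47^67 mod 79 = 7, then multiply by 47 repeatedly:
  47^67=7  47^68=13  47^69=58  47^70=40  47^71=63
  47^72=38  47^73=48  47^74=44
Found 44 at exponent 74.

74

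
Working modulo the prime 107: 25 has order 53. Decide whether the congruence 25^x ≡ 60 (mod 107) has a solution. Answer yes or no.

60 ∈ ⟨25⟩ iff 60^53 ≡ 1 (mod 107), since |⟨25⟩| = 53.
60^53 mod 107 = 106.
Since 106 ≠ 1, 60 does not lie in the subgroup.

no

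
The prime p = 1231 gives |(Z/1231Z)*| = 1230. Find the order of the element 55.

15

The order of 55 must divide p − 1 = 1230 = 2 · 3 · 5 · 41.
Divisors: 1, 2, 3, 5, 6, 10, 15, 30, 41, 82, 123, 205, 246, 410, 615, 1230.
Check each in increasing order: 55^1 ≡ 55;  55^2 ≡ 563;  55^3 ≡ 190;  55^5 ≡ 1104;  55^6 ≡ 401;  55^10 ≡ 126;  55^15 ≡ 1.
Smallest exponent giving 1 is 15.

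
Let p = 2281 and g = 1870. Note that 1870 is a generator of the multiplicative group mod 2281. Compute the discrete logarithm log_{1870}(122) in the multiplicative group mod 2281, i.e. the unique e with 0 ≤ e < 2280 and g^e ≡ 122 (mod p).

1077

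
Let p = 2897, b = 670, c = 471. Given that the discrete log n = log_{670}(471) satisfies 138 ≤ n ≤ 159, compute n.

Compute 670^138 mod 2897 = 1989, then multiply by 670 repeatedly:
  670^138=1989  670^139=10  670^140=906  670^141=1547  670^142=2261
  670^143=2636  670^144=1847  670^145=471
Found 471 at exponent 145.

145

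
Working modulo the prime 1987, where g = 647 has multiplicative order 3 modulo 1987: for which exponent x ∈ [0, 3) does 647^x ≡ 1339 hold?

Successive powers of 647 modulo 1987:
  647^0=1  647^1=647  647^2=1339
So 647^2 ≡ 1339 (mod 1987), giving x = 2.

2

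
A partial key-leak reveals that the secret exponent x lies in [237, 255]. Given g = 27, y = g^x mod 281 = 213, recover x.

Compute 27^237 mod 281 = 164, then multiply by 27 repeatedly:
  27^237=164  27^238=213
Found 213 at exponent 238.

238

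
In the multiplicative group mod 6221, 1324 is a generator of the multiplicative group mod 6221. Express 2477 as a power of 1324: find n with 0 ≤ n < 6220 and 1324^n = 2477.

4148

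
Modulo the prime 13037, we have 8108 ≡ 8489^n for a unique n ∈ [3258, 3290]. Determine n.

3276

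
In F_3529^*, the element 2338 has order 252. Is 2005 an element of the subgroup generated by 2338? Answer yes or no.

2005 ∈ ⟨2338⟩ iff 2005^252 ≡ 1 (mod 3529), since |⟨2338⟩| = 252.
2005^252 mod 3529 = 1574.
Since 1574 ≠ 1, 2005 does not lie in the subgroup.

no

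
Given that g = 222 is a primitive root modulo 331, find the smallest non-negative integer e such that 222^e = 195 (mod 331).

322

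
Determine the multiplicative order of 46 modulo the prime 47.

2

The order of 46 must divide p − 1 = 46 = 2 · 23.
Divisors: 1, 2, 23, 46.
Check each in increasing order: 46^1 ≡ 46;  46^2 ≡ 1.
Smallest exponent giving 1 is 2.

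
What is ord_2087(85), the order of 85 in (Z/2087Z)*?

The order of 85 must divide p − 1 = 2086 = 2 · 7 · 149.
Divisors: 1, 2, 7, 14, 149, 298, 1043, 2086.
Check each in increasing order: 85^1 ≡ 85;  85^2 ≡ 964;  85^7 ≡ 583;  85^14 ≡ 1795;  85^149 ≡ 706;  85^298 ≡ 1730;  85^1043 ≡ 2086;  85^2086 ≡ 1.
Smallest exponent giving 1 is 2086.

2086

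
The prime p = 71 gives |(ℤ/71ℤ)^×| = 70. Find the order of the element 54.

The order of 54 must divide p − 1 = 70 = 2 · 5 · 7.
Divisors: 1, 2, 5, 7, 10, 14, 35, 70.
Check each in increasing order: 54^1 ≡ 54;  54^2 ≡ 5;  54^5 ≡ 1.
Smallest exponent giving 1 is 5.

5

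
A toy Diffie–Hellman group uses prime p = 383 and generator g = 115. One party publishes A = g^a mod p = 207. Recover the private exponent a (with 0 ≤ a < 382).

196

Baby-step giant-step with m = ceil(sqrt(382)) = 20.
Baby table (115^j mod 383 for j=0..19):
  0:1  1:115  2:203  3:365  4:228  5:176  6:324  7:109
  8:279  9:296  10:336  11:340  12:34  13:80  14:8  15:154
  16:92  17:239  18:292  19:259
Giant step factor: 115^(-20) ≡ 142 (mod 383).
Scan 207·142^i mod 383 for i = 0, 1, …:
  i=0: 207   i=1: 286   i=2: 14   i=3: 73
  i=4: 25   i=5: 103   i=6: 72   i=7: 266
  i=8: 238   i=9: 92
Match at i=9, j=16: a = 9·20 + 16 = 196.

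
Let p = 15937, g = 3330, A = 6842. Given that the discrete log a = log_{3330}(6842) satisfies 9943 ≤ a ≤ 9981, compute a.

9943

Compute 3330^9943 mod 15937 = 6842, then multiply by 3330 repeatedly:
  3330^9943=6842
Found 6842 at exponent 9943.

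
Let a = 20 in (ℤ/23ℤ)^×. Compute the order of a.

22

The order of 20 must divide p − 1 = 22 = 2 · 11.
Divisors: 1, 2, 11, 22.
Check each in increasing order: 20^1 ≡ 20;  20^2 ≡ 9;  20^11 ≡ 22;  20^22 ≡ 1.
Smallest exponent giving 1 is 22.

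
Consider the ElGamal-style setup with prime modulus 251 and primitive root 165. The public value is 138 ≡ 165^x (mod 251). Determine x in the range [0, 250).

75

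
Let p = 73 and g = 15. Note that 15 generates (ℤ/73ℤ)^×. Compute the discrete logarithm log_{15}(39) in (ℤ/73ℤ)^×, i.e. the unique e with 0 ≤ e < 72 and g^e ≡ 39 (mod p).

71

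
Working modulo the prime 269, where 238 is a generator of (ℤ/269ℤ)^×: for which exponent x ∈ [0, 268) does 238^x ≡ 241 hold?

Baby-step giant-step with m = ceil(sqrt(268)) = 17.
Baby table (238^j mod 269 for j=0..16):
  0:1  1:238  2:154  3:68  4:44  5:250  6:51  7:33
  8:53  9:240  10:92  11:107  12:180  13:69  14:13  15:135
  16:119
Giant step factor: 238^(-17) ≡ 7 (mod 269).
Scan 241·7^i mod 269 for i = 0, 1, …:
  i=0: 241   i=1: 73   i=2: 242   i=3: 80
  i=4: 22   i=5: 154
Match at i=5, j=2: x = 5·17 + 2 = 87.

87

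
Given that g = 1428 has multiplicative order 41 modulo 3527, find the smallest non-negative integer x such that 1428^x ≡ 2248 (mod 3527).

32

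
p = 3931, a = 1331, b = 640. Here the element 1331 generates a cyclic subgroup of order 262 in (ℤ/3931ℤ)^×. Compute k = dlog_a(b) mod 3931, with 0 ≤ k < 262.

105

Baby-step giant-step with m = ceil(sqrt(262)) = 17.
Baby table (1331^j mod 3931 for j=0..16):
  0:1  1:1331  2:2611  3:237  4:967  5:1640  6:1135  7:1181
  8:3442  9:1687  10:796  11:2037  12:2788  13:3895  14:3187  15:348
  16:3261
Giant step factor: 1331^(-17) ≡ 1345 (mod 3931).
Scan 640·1345^i mod 3931 for i = 0, 1, …:
  i=0: 640   i=1: 3842   i=2: 2156   i=3: 2673
  i=4: 2251   i=5: 725   i=6: 237
Match at i=6, j=3: k = 6·17 + 3 = 105.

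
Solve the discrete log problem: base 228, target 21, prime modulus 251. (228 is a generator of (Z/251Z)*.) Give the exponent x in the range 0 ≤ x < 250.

136

Baby-step giant-step with m = ceil(sqrt(250)) = 16.
Baby table (228^j mod 251 for j=0..15):
  0:1  1:228  2:27  3:132  4:227  5:50  6:105  7:95
  8:74  9:55  10:241  11:230  12:232  13:186  14:240  15:2
Giant step factor: 228^(-16) ≡ 60 (mod 251).
Scan 21·60^i mod 251 for i = 0, 1, …:
  i=0: 21   i=1: 5   i=2: 49   i=3: 179
  i=4: 198   i=5: 83   i=6: 211   i=7: 110
  i=8: 74
Match at i=8, j=8: x = 8·16 + 8 = 136.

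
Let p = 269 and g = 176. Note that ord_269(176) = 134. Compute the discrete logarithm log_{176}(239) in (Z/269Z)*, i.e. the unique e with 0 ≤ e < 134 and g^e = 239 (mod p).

34

Baby-step giant-step with m = ceil(sqrt(134)) = 12.
Baby table (176^j mod 269 for j=0..11):
  0:1  1:176  2:41  3:222  4:67  5:225  6:57  7:79
  8:185  9:11  10:53  11:182
Giant step factor: 176^(-12) ≡ 205 (mod 269).
Scan 239·205^i mod 269 for i = 0, 1, …:
  i=0: 239   i=1: 37   i=2: 53
Match at i=2, j=10: e = 2·12 + 10 = 34.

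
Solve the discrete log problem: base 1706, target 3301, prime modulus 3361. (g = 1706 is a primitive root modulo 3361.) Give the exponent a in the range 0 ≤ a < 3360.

Baby-step giant-step with m = ceil(sqrt(3360)) = 58.
Baby table (1706^j mod 3361 for j=0..57):
  0:1  1:1706  2:3171  3:1877  4:2490  5:2997  6:801  7:1940
  8:2416  9:1110  10:1417  11:843  12:3011  13:1158  14:2641  15:1806
  16:2360  17:3043  18:1974  19:3283  20:1372  21:1376  22:1478  23:718
  24:1504  25:1381  26:3286  27:3129  28:806  29:387  30:1466  31:412
  32:423  33:2384  34:294  35:775  36:1277  37:634  38:2723  39:536
  40:224  41:2351  42:1133  43:323  44:3195  45:2489  46:1291  47:991
  48:63  49:3287  50:1474  51:616  52:2264  53:595  54:48  55:1224
  56:963  57:2710
Giant step factor: 1706^(-58) ≡ 3172 (mod 3361).
Scan 3301·3172^i mod 3361 for i = 0, 1, …:
  i=0: 3301   i=1: 1257   i=2: 1058   i=3: 1698
  i=4: 1734   i=5: 1652   i=6: 345   i=7: 2015
  i=8: 2319   i=9: 2000     …   i=43: 5
  i=44: 2416
Match at i=44, j=8: a = 44·58 + 8 = 2560.

2560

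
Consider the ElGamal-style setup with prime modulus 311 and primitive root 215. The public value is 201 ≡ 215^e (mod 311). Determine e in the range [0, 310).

72

Baby-step giant-step with m = ceil(sqrt(310)) = 18.
Baby table (215^j mod 311 for j=0..17):
  0:1  1:215  2:197  3:59  4:245  5:116  6:60  7:149
  8:2  9:119  10:83  11:118  12:179  13:232  14:120  15:298
  16:4  17:238
Giant step factor: 215^(-18) ≡ 163 (mod 311).
Scan 201·163^i mod 311 for i = 0, 1, …:
  i=0: 201   i=1: 108   i=2: 188   i=3: 166
  i=4: 1
Match at i=4, j=0: e = 4·18 + 0 = 72.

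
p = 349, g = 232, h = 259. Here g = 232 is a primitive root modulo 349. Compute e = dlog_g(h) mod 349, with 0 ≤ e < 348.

Baby-step giant-step with m = ceil(sqrt(348)) = 19.
Baby table (232^j mod 349 for j=0..18):
  0:1  1:232  2:78  3:297  4:151  5:132  6:261  7:175
  8:116  9:39  10:323  11:250  12:66  13:305  14:262  15:58
  16:194  17:336  18:125
Giant step factor: 232^(-19) ≡ 275 (mod 349).
Scan 259·275^i mod 349 for i = 0, 1, …:
  i=0: 259   i=1: 29   i=2: 297
Match at i=2, j=3: e = 2·19 + 3 = 41.

41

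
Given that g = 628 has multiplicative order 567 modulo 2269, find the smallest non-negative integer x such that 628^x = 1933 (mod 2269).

Baby-step giant-step with m = ceil(sqrt(567)) = 24.
Baby table (628^j mod 2269 for j=0..23):
  0:1  1:628  2:1847  3:457  4:1102  5:11  6:101  7:2165
  8:489  9:777  10:121  11:1111  12:1125  13:841  14:1740  15:1331
  16:876  17:1030  18:175  19:988  20:1027  21:560  22:2254  23:1925
Giant step factor: 628^(-24) ≡ 176 (mod 2269).
Scan 1933·176^i mod 2269 for i = 0, 1, …:
  i=0: 1933   i=1: 2127   i=2: 2236   i=3: 999
  i=4: 1111
Match at i=4, j=11: x = 4·24 + 11 = 107.

107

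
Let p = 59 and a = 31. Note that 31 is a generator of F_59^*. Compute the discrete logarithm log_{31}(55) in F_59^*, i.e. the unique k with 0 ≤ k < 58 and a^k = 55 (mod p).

Baby-step giant-step with m = ceil(sqrt(58)) = 8.
Baby table (31^j mod 59 for j=0..7):
  0:1  1:31  2:17  3:55  4:53  5:50  6:16  7:24
Giant step factor: 31^(-8) ≡ 41 (mod 59).
Scan 55·41^i mod 59 for i = 0, 1, …:
  i=0: 55
Match at i=0, j=3: k = 0·8 + 3 = 3.

3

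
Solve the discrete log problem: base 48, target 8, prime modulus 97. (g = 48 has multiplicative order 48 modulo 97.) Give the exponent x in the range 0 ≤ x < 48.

21

Successive powers of 48 modulo 97:
  48^0=1  48^1=48  48^2=73  48^3=12  48^4=91  48^5=3
  48^6=47  48^7=25  48^8=36  48^9=79  48^10=9  48^11=44
  48^12=75  48^13=11  48^14=43  48^15=27  48^16=35  48^17=31
  48^18=33  48^19=32  48^20=81  48^21=8
So 48^21 ≡ 8 (mod 97), giving x = 21.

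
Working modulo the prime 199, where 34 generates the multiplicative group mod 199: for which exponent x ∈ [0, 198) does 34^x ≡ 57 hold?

Baby-step giant-step with m = ceil(sqrt(198)) = 15.
Baby table (34^j mod 199 for j=0..14):
  0:1  1:34  2:161  3:101  4:51  5:142  6:52  7:176
  8:14  9:78  10:65  11:21  12:117  13:197  14:131
Giant step factor: 34^(-15) ≡ 55 (mod 199).
Scan 57·55^i mod 199 for i = 0, 1, …:
  i=0: 57   i=1: 150   i=2: 91   i=3: 30
  i=4: 58   i=5: 6   i=6: 131
Match at i=6, j=14: x = 6·15 + 14 = 104.

104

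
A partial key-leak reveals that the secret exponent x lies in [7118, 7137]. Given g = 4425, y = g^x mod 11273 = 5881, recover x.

7133

Compute 4425^7118 mod 11273 = 7075, then multiply by 4425 repeatedly:
  4425^7118=7075  4425^7119=1754  4425^7120=5626  4425^7121=4266  4425^7122=6048
  4425^7123=298  4425^7124=10982  4425^7125=8720  4425^7126=9794  4425^7127=5038
  4425^7128=6429  4425^7129=6546  4425^7130=5713  4425^7131=5959  4425^7132=1028
  4425^7133=5881
Found 5881 at exponent 7133.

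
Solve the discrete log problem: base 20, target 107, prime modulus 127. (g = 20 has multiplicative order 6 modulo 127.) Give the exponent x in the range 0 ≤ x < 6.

4

Successive powers of 20 modulo 127:
  20^0=1  20^1=20  20^2=19  20^3=126  20^4=107
So 20^4 ≡ 107 (mod 127), giving x = 4.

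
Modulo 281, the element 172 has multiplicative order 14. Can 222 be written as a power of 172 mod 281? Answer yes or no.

⟨172⟩ has order 14; its elements mod 281 are {1, 32, 59, 79, 100, 109, 116, 165, 172, 181, 202, 222, 249, 280}.
222 is in this set.

yes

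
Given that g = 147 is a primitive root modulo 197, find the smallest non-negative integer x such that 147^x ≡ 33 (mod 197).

Baby-step giant-step with m = ceil(sqrt(196)) = 14.
Baby table (147^j mod 197 for j=0..13):
  0:1  1:147  2:136  3:95  4:175  5:115  6:160  7:77
  8:90  9:31  10:26  11:79  12:187  13:106
Giant step factor: 147^(-14) ≡ 83 (mod 197).
Scan 33·83^i mod 197 for i = 0, 1, …:
  i=0: 33   i=1: 178   i=2: 196   i=3: 114
  i=4: 6   i=5: 104   i=6: 161   i=7: 164
  i=8: 19   i=9: 1
Match at i=9, j=0: x = 9·14 + 0 = 126.

126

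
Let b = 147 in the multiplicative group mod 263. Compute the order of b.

131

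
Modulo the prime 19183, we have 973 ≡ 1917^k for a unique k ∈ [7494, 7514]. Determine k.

7499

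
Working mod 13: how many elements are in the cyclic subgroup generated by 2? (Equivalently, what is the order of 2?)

12

The order of 2 must divide p − 1 = 12 = 2^2 · 3.
Divisors: 1, 2, 3, 4, 6, 12.
Check each in increasing order: 2^1 ≡ 2;  2^2 ≡ 4;  2^3 ≡ 8;  2^4 ≡ 3;  2^6 ≡ 12;  2^12 ≡ 1.
Smallest exponent giving 1 is 12.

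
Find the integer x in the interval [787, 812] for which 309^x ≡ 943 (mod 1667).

Compute 309^787 mod 1667 = 398, then multiply by 309 repeatedly:
  309^787=398  309^788=1291  309^789=506  309^790=1323  309^791=392
  309^792=1104  309^793=1068  309^794=1613  309^795=1651  309^796=57
  309^797=943
Found 943 at exponent 797.

797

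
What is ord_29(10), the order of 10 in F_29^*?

28

The order of 10 must divide p − 1 = 28 = 2^2 · 7.
Divisors: 1, 2, 4, 7, 14, 28.
Check each in increasing order: 10^1 ≡ 10;  10^2 ≡ 13;  10^4 ≡ 24;  10^7 ≡ 17;  10^14 ≡ 28;  10^28 ≡ 1.
Smallest exponent giving 1 is 28.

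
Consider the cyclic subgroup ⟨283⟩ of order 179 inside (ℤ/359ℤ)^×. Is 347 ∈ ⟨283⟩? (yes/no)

347 ∈ ⟨283⟩ iff 347^179 ≡ 1 (mod 359), since |⟨283⟩| = 179.
347^179 mod 359 = 358.
Since 358 ≠ 1, 347 does not lie in the subgroup.

no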